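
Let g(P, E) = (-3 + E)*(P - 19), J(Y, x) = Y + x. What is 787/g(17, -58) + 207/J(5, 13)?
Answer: 1095/61 ≈ 17.951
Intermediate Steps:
g(P, E) = (-19 + P)*(-3 + E) (g(P, E) = (-3 + E)*(-19 + P) = (-19 + P)*(-3 + E))
787/g(17, -58) + 207/J(5, 13) = 787/(57 - 19*(-58) - 3*17 - 58*17) + 207/(5 + 13) = 787/(57 + 1102 - 51 - 986) + 207/18 = 787/122 + 207*(1/18) = 787*(1/122) + 23/2 = 787/122 + 23/2 = 1095/61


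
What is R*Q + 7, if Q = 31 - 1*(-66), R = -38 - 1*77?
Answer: -11148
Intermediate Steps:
R = -115 (R = -38 - 77 = -115)
Q = 97 (Q = 31 + 66 = 97)
R*Q + 7 = -115*97 + 7 = -11155 + 7 = -11148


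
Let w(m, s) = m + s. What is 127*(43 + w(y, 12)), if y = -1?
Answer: 6858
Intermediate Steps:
127*(43 + w(y, 12)) = 127*(43 + (-1 + 12)) = 127*(43 + 11) = 127*54 = 6858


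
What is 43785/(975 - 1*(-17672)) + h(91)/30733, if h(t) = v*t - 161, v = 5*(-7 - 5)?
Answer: 16997666/7850387 ≈ 2.1652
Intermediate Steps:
v = -60 (v = 5*(-12) = -60)
h(t) = -161 - 60*t (h(t) = -60*t - 161 = -161 - 60*t)
43785/(975 - 1*(-17672)) + h(91)/30733 = 43785/(975 - 1*(-17672)) + (-161 - 60*91)/30733 = 43785/(975 + 17672) + (-161 - 5460)*(1/30733) = 43785/18647 - 5621*1/30733 = 43785*(1/18647) - 77/421 = 43785/18647 - 77/421 = 16997666/7850387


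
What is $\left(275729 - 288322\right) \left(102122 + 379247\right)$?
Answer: $-6061879817$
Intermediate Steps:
$\left(275729 - 288322\right) \left(102122 + 379247\right) = \left(-12593\right) 481369 = -6061879817$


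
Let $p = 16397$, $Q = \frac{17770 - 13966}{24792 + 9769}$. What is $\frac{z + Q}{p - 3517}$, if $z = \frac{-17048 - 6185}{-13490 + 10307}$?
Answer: $\frac{163012769}{283379739888} \approx 0.00057525$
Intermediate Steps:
$z = \frac{23233}{3183}$ ($z = - \frac{23233}{-3183} = \left(-23233\right) \left(- \frac{1}{3183}\right) = \frac{23233}{3183} \approx 7.2991$)
$Q = \frac{3804}{34561} \approx 0.11007$
$\frac{z + Q}{p - 3517} = \frac{\frac{23233}{3183} + \frac{3804}{34561}}{16397 - 3517} = \frac{815063845}{110007663 \cdot 12880} = \frac{815063845}{110007663} \cdot \frac{1}{12880} = \frac{163012769}{283379739888}$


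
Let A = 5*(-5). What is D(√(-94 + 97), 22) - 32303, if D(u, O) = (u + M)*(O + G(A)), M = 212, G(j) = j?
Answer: -32939 - 3*√3 ≈ -32944.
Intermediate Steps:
A = -25
D(u, O) = (-25 + O)*(212 + u) (D(u, O) = (u + 212)*(O - 25) = (212 + u)*(-25 + O) = (-25 + O)*(212 + u))
D(√(-94 + 97), 22) - 32303 = (-5300 - 25*√(-94 + 97) + 212*22 + 22*√(-94 + 97)) - 32303 = (-5300 - 25*√3 + 4664 + 22*√3) - 32303 = (-636 - 3*√3) - 32303 = -32939 - 3*√3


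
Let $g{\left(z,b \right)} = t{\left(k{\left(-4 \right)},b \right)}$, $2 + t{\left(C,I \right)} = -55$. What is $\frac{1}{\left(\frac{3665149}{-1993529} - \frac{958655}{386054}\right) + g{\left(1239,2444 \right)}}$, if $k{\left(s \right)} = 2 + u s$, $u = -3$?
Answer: $- \frac{769609844566}{47193813115803} \approx -0.016307$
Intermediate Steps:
$k{\left(s \right)} = 2 - 3 s$
$t{\left(C,I \right)} = -57$ ($t{\left(C,I \right)} = -2 - 55 = -57$)
$g{\left(z,b \right)} = -57$
$\frac{1}{\left(\frac{3665149}{-1993529} - \frac{958655}{386054}\right) + g{\left(1239,2444 \right)}} = \frac{1}{\left(\frac{3665149}{-1993529} - \frac{958655}{386054}\right) - 57} = \frac{1}{\left(3665149 \left(- \frac{1}{1993529}\right) - \frac{958655}{386054}\right) - 57} = \frac{1}{\left(- \frac{3665149}{1993529} - \frac{958655}{386054}\right) - 57} = \frac{1}{- \frac{3326051975541}{769609844566} - 57} = \frac{1}{- \frac{47193813115803}{769609844566}} = - \frac{769609844566}{47193813115803}$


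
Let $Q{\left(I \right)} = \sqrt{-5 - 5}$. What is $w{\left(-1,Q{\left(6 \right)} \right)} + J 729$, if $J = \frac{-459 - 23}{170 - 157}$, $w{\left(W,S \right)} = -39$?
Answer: $- \frac{351885}{13} \approx -27068.0$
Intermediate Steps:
$Q{\left(I \right)} = i \sqrt{10}$ ($Q{\left(I \right)} = \sqrt{-10} = i \sqrt{10}$)
$J = - \frac{482}{13} \approx -37.077$
$w{\left(-1,Q{\left(6 \right)} \right)} + J 729 = -39 - \frac{351378}{13} = - \frac{351885}{13}$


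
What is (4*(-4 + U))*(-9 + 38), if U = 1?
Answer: -348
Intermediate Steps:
(4*(-4 + U))*(-9 + 38) = (4*(-4 + 1))*(-9 + 38) = (4*(-3))*29 = -12*29 = -348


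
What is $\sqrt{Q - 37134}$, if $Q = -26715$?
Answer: $i \sqrt{63849} \approx 252.68 i$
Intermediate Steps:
$\sqrt{Q - 37134} = \sqrt{-26715 - 37134} = \sqrt{-63849} = i \sqrt{63849}$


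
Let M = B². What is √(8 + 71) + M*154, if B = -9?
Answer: 12474 + √79 ≈ 12483.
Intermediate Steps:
M = 81 (M = (-9)² = 81)
√(8 + 71) + M*154 = √(8 + 71) + 81*154 = √79 + 12474 = 12474 + √79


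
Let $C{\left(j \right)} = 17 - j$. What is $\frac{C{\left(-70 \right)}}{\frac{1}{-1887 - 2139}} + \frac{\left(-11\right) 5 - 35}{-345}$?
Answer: $- \frac{8056020}{23} \approx -3.5026 \cdot 10^{5}$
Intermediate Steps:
$\frac{C{\left(-70 \right)}}{\frac{1}{-1887 - 2139}} + \frac{\left(-11\right) 5 - 35}{-345} = \frac{17 - -70}{\frac{1}{-1887 - 2139}} + \frac{\left(-11\right) 5 - 35}{-345} = \frac{17 + 70}{\frac{1}{-4026}} + \left(-55 - 35\right) \left(- \frac{1}{345}\right) = \frac{87}{- \frac{1}{4026}} - - \frac{6}{23} = 87 \left(-4026\right) + \frac{6}{23} = -350262 + \frac{6}{23} = - \frac{8056020}{23}$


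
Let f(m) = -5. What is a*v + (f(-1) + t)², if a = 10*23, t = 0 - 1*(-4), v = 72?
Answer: 16561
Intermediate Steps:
t = 4 (t = 0 + 4 = 4)
a = 230
a*v + (f(-1) + t)² = 230*72 + (-5 + 4)² = 16560 + (-1)² = 16560 + 1 = 16561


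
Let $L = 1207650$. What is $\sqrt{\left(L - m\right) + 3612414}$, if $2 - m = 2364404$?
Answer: $3 \sqrt{798274} \approx 2680.4$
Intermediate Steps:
$m = -2364402$ ($m = 2 - 2364404 = -2364402$)
$\sqrt{\left(L - m\right) + 3612414} = \sqrt{\left(1207650 - -2364402\right) + 3612414} = \sqrt{\left(1207650 + 2364402\right) + 3612414} = \sqrt{3572052 + 3612414} = \sqrt{7184466} = 3 \sqrt{798274}$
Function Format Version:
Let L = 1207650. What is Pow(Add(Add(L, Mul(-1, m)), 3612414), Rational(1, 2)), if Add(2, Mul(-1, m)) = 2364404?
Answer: Mul(3, Pow(798274, Rational(1, 2))) ≈ 2680.4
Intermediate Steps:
m = -2364402 (m = Add(2, Mul(-1, 2364404)) = Add(2, -2364404) = -2364402)
Pow(Add(Add(L, Mul(-1, m)), 3612414), Rational(1, 2)) = Pow(Add(Add(1207650, Mul(-1, -2364402)), 3612414), Rational(1, 2)) = Pow(Add(Add(1207650, 2364402), 3612414), Rational(1, 2)) = Pow(Add(3572052, 3612414), Rational(1, 2)) = Pow(7184466, Rational(1, 2)) = Mul(3, Pow(798274, Rational(1, 2)))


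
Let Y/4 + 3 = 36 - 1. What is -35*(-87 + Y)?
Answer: -1435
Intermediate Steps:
Y = 128 (Y = -12 + 4*(36 - 1) = -12 + 4*35 = -12 + 140 = 128)
-35*(-87 + Y) = -35*(-87 + 128) = -35*41 = -1435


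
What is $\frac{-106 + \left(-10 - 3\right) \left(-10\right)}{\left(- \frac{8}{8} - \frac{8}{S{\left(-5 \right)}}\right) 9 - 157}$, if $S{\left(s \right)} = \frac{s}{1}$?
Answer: $- \frac{60}{379} \approx -0.15831$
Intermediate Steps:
$S{\left(s \right)} = s$ ($S{\left(s \right)} = s 1 = s$)
$\frac{-106 + \left(-10 - 3\right) \left(-10\right)}{\left(- \frac{8}{8} - \frac{8}{S{\left(-5 \right)}}\right) 9 - 157} = \frac{-106 + \left(-10 - 3\right) \left(-10\right)}{\left(- \frac{8}{8} - \frac{8}{-5}\right) 9 - 157} = \frac{-106 - -130}{\left(\left(-8\right) \frac{1}{8} - - \frac{8}{5}\right) 9 - 157} = \frac{-106 + 130}{\left(-1 + \frac{8}{5}\right) 9 - 157} = \frac{24}{\frac{3}{5} \cdot 9 - 157} = \frac{24}{\frac{27}{5} - 157} = \frac{24}{- \frac{758}{5}} = 24 \left(- \frac{5}{758}\right) = - \frac{60}{379}$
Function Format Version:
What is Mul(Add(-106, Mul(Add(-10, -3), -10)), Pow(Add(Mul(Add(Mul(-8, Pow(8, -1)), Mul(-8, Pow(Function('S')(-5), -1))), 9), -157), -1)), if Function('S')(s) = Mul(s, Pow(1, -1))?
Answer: Rational(-60, 379) ≈ -0.15831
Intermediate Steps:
Function('S')(s) = s (Function('S')(s) = Mul(s, 1) = s)
Mul(Add(-106, Mul(Add(-10, -3), -10)), Pow(Add(Mul(Add(Mul(-8, Pow(8, -1)), Mul(-8, Pow(Function('S')(-5), -1))), 9), -157), -1)) = Mul(Add(-106, Mul(Add(-10, -3), -10)), Pow(Add(Mul(Add(Mul(-8, Pow(8, -1)), Mul(-8, Pow(-5, -1))), 9), -157), -1)) = Mul(Add(-106, Mul(-13, -10)), Pow(Add(Mul(Add(Mul(-8, Rational(1, 8)), Mul(-8, Rational(-1, 5))), 9), -157), -1)) = Mul(Add(-106, 130), Pow(Add(Mul(Add(-1, Rational(8, 5)), 9), -157), -1)) = Mul(24, Pow(Add(Mul(Rational(3, 5), 9), -157), -1)) = Mul(24, Pow(Add(Rational(27, 5), -157), -1)) = Mul(24, Pow(Rational(-758, 5), -1)) = Mul(24, Rational(-5, 758)) = Rational(-60, 379)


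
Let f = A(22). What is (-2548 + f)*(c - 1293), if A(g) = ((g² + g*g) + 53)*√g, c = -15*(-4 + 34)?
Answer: 4441164 - 1779603*√22 ≈ -3.9059e+6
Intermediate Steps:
c = -450 (c = -15*30 = -450)
A(g) = √g*(53 + 2*g²) (A(g) = ((g² + g²) + 53)*√g = (2*g² + 53)*√g = (53 + 2*g²)*√g = √g*(53 + 2*g²))
f = 1021*√22 (f = √22*(53 + 2*22²) = √22*(53 + 2*484) = √22*(53 + 968) = √22*1021 = 1021*√22 ≈ 4788.9)
(-2548 + f)*(c - 1293) = (-2548 + 1021*√22)*(-450 - 1293) = (-2548 + 1021*√22)*(-1743) = 4441164 - 1779603*√22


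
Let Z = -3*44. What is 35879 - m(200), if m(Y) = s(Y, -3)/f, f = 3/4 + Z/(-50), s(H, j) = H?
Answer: 12142981/339 ≈ 35820.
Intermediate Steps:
Z = -132
f = 339/100 (f = 3/4 - 132/(-50) = 3*(¼) - 132*(-1/50) = ¾ + 66/25 = 339/100 ≈ 3.3900)
m(Y) = 100*Y/339 (m(Y) = Y/(339/100) = Y*(100/339) = 100*Y/339)
35879 - m(200) = 35879 - 100*200/339 = 35879 - 1*20000/339 = 35879 - 20000/339 = 12142981/339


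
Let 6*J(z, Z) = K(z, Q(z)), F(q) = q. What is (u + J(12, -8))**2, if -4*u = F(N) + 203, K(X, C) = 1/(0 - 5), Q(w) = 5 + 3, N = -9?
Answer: 529984/225 ≈ 2355.5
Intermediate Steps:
Q(w) = 8
K(X, C) = -1/5 (K(X, C) = 1/(-5) = -1/5)
J(z, Z) = -1/30 (J(z, Z) = (1/6)*(-1/5) = -1/30)
u = -97/2 (u = -(-9 + 203)/4 = -1/4*194 = -97/2 ≈ -48.500)
(u + J(12, -8))**2 = (-97/2 - 1/30)**2 = (-728/15)**2 = 529984/225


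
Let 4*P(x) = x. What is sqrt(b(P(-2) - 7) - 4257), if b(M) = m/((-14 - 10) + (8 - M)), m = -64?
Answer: I*sqrt(1228097)/17 ≈ 65.188*I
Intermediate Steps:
P(x) = x/4
b(M) = -64/(-16 - M) (b(M) = -64/((-14 - 10) + (8 - M)) = -64/(-24 + (8 - M)) = -64/(-16 - M))
sqrt(b(P(-2) - 7) - 4257) = sqrt(64/(16 + ((1/4)*(-2) - 7)) - 4257) = sqrt(64/(16 + (-1/2 - 7)) - 4257) = sqrt(64/(16 - 15/2) - 4257) = sqrt(64/(17/2) - 4257) = sqrt(64*(2/17) - 4257) = sqrt(128/17 - 4257) = sqrt(-72241/17) = I*sqrt(1228097)/17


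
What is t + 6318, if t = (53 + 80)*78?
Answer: 16692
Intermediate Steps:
t = 10374 (t = 133*78 = 10374)
t + 6318 = 10374 + 6318 = 16692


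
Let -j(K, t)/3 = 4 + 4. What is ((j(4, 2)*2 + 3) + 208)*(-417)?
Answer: -67971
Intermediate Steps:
j(K, t) = -24 (j(K, t) = -3*(4 + 4) = -3*8 = -24)
((j(4, 2)*2 + 3) + 208)*(-417) = ((-24*2 + 3) + 208)*(-417) = ((-48 + 3) + 208)*(-417) = (-45 + 208)*(-417) = 163*(-417) = -67971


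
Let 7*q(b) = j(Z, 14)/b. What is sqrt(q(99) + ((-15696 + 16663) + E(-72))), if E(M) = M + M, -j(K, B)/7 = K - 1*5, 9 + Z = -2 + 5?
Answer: 4*sqrt(463)/3 ≈ 28.690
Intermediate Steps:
Z = -6 (Z = -9 + (-2 + 5) = -9 + 3 = -6)
j(K, B) = 35 - 7*K (j(K, B) = -7*(K - 1*5) = -7*(K - 5) = -7*(-5 + K) = 35 - 7*K)
E(M) = 2*M
q(b) = 11/b (q(b) = ((35 - 7*(-6))/b)/7 = ((35 + 42)/b)/7 = (77/b)/7 = 11/b)
sqrt(q(99) + ((-15696 + 16663) + E(-72))) = sqrt(11/99 + ((-15696 + 16663) + 2*(-72))) = sqrt(11*(1/99) + (967 - 144)) = sqrt(1/9 + 823) = sqrt(7408/9) = 4*sqrt(463)/3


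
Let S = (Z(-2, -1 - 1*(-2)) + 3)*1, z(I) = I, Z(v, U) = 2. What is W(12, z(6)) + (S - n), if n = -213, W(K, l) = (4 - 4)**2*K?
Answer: 218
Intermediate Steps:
W(K, l) = 0 (W(K, l) = 0**2*K = 0*K = 0)
S = 5 (S = (2 + 3)*1 = 5*1 = 5)
W(12, z(6)) + (S - n) = 0 + (5 - 1*(-213)) = 0 + (5 + 213) = 0 + 218 = 218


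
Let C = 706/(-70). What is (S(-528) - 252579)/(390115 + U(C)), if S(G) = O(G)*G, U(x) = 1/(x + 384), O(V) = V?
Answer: 22862989/340362336 ≈ 0.067173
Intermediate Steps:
C = -353/35 (C = 706*(-1/70) = -353/35 ≈ -10.086)
U(x) = 1/(384 + x)
S(G) = G² (S(G) = G*G = G²)
(S(-528) - 252579)/(390115 + U(C)) = ((-528)² - 252579)/(390115 + 1/(384 - 353/35)) = (278784 - 252579)/(390115 + 1/(13087/35)) = 26205/(390115 + 35/13087) = 26205/(5105435040/13087) = 26205*(13087/5105435040) = 22862989/340362336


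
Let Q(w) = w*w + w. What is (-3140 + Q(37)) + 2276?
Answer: 542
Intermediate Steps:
Q(w) = w + w**2 (Q(w) = w**2 + w = w + w**2)
(-3140 + Q(37)) + 2276 = (-3140 + 37*(1 + 37)) + 2276 = (-3140 + 37*38) + 2276 = (-3140 + 1406) + 2276 = -1734 + 2276 = 542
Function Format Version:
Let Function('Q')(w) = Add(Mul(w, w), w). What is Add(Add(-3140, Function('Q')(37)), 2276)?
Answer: 542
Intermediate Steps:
Function('Q')(w) = Add(w, Pow(w, 2)) (Function('Q')(w) = Add(Pow(w, 2), w) = Add(w, Pow(w, 2)))
Add(Add(-3140, Function('Q')(37)), 2276) = Add(Add(-3140, Mul(37, Add(1, 37))), 2276) = Add(Add(-3140, Mul(37, 38)), 2276) = Add(Add(-3140, 1406), 2276) = Add(-1734, 2276) = 542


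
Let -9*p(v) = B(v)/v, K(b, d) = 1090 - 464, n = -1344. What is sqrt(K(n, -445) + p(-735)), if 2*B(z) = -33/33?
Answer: sqrt(248459370)/630 ≈ 25.020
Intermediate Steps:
K(b, d) = 626
B(z) = -1/2 (B(z) = (-33/33)/2 = (-33*1/33)/2 = (1/2)*(-1) = -1/2)
p(v) = 1/(18*v) (p(v) = -(-1)/(18*v) = 1/(18*v))
sqrt(K(n, -445) + p(-735)) = sqrt(626 + (1/18)/(-735)) = sqrt(626 + (1/18)*(-1/735)) = sqrt(626 - 1/13230) = sqrt(8281979/13230) = sqrt(248459370)/630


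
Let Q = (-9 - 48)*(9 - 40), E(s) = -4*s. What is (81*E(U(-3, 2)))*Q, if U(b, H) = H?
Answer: -1145016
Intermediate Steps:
Q = 1767 (Q = -57*(-31) = 1767)
(81*E(U(-3, 2)))*Q = (81*(-4*2))*1767 = (81*(-8))*1767 = -648*1767 = -1145016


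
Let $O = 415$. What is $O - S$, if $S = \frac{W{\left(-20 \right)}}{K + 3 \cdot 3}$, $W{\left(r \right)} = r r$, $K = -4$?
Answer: $335$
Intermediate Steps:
$W{\left(r \right)} = r^{2}$
$S = 80$ ($S = \frac{\left(-20\right)^{2}}{-4 + 3 \cdot 3} = \frac{400}{-4 + 9} = \frac{400}{5} = 400 \cdot \frac{1}{5} = 80$)
$O - S = 415 - 80 = 335$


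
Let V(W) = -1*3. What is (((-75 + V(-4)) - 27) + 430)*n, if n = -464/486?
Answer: -75400/243 ≈ -310.29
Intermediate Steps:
V(W) = -3
n = -232/243 (n = -464*1/486 = -232/243 ≈ -0.95473)
(((-75 + V(-4)) - 27) + 430)*n = (((-75 - 3) - 27) + 430)*(-232/243) = ((-78 - 27) + 430)*(-232/243) = (-105 + 430)*(-232/243) = 325*(-232/243) = -75400/243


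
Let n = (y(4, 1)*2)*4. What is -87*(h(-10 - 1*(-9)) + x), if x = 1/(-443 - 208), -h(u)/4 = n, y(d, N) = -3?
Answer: -1812355/217 ≈ -8351.9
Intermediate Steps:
n = -24 (n = -3*2*4 = -6*4 = -24)
h(u) = 96 (h(u) = -4*(-24) = 96)
x = -1/651 (x = 1/(-651) = -1/651 ≈ -0.0015361)
-87*(h(-10 - 1*(-9)) + x) = -87*(96 - 1/651) = -87*62495/651 = -1812355/217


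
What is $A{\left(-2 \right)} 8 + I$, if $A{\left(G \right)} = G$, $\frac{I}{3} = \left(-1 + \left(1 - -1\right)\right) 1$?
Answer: $-13$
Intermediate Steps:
$I = 3$ ($I = 3 \left(-1 + \left(1 - -1\right)\right) 1 = 3 \left(-1 + \left(1 + 1\right)\right) 1 = 3 \left(-1 + 2\right) 1 = 3 \cdot 1 \cdot 1 = 3 \cdot 1 = 3$)
$A{\left(-2 \right)} 8 + I = \left(-2\right) 8 + 3 = -16 + 3 = -13$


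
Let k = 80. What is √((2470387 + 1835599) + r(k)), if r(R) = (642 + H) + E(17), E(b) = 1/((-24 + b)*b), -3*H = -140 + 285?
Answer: √548869270866/357 ≈ 2075.2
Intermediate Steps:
H = -145/3 (H = -(-140 + 285)/3 = -⅓*145 = -145/3 ≈ -48.333)
E(b) = 1/(b*(-24 + b))
r(R) = 211936/357 (r(R) = (642 - 145/3) + 1/(17*(-24 + 17)) = 1781/3 + (1/17)/(-7) = 1781/3 + (1/17)*(-⅐) = 1781/3 - 1/119 = 211936/357)
√((2470387 + 1835599) + r(k)) = √((2470387 + 1835599) + 211936/357) = √(4305986 + 211936/357) = √(1537448938/357) = √548869270866/357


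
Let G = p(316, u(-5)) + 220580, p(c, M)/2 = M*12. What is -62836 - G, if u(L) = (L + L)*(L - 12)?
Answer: -287496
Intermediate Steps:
u(L) = 2*L*(-12 + L) (u(L) = (2*L)*(-12 + L) = 2*L*(-12 + L))
p(c, M) = 24*M (p(c, M) = 2*(M*12) = 2*(12*M) = 24*M)
G = 224660 (G = 24*(2*(-5)*(-12 - 5)) + 220580 = 24*(2*(-5)*(-17)) + 220580 = 24*170 + 220580 = 4080 + 220580 = 224660)
-62836 - G = -62836 - 1*224660 = -62836 - 224660 = -287496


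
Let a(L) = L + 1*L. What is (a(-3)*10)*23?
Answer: -1380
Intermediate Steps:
a(L) = 2*L (a(L) = L + L = 2*L)
(a(-3)*10)*23 = ((2*(-3))*10)*23 = -6*10*23 = -60*23 = -1380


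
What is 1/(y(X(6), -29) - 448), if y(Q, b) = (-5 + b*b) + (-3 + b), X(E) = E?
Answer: 1/356 ≈ 0.0028090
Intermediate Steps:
y(Q, b) = -8 + b + b² (y(Q, b) = (-5 + b²) + (-3 + b) = -8 + b + b²)
1/(y(X(6), -29) - 448) = 1/((-8 - 29 + (-29)²) - 448) = 1/((-8 - 29 + 841) - 448) = 1/(804 - 448) = 1/356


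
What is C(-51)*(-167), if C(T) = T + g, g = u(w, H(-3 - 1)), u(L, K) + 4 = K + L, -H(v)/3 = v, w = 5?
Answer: 6346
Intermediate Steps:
H(v) = -3*v
u(L, K) = -4 + K + L (u(L, K) = -4 + (K + L) = -4 + K + L)
g = 13 (g = -4 - 3*(-3 - 1) + 5 = -4 - 3*(-4) + 5 = -4 + 12 + 5 = 13)
C(T) = 13 + T (C(T) = T + 13 = 13 + T)
C(-51)*(-167) = (13 - 51)*(-167) = -38*(-167) = 6346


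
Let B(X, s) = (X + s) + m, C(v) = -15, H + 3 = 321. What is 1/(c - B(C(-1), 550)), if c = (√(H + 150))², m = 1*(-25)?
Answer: -1/42 ≈ -0.023810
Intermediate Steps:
H = 318 (H = -3 + 321 = 318)
m = -25
B(X, s) = -25 + X + s (B(X, s) = (X + s) - 25 = -25 + X + s)
c = 468 (c = (√(318 + 150))² = (√468)² = (6*√13)² = 468)
1/(c - B(C(-1), 550)) = 1/(468 - (-25 - 15 + 550)) = 1/(468 - 1*510) = 1/(468 - 510) = 1/(-42) = -1/42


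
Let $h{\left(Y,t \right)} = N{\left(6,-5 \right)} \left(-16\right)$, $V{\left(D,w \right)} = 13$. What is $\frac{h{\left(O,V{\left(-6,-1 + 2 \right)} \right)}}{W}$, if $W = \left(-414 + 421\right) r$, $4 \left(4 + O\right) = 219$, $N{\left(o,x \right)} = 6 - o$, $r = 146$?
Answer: $0$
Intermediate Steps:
$O = \frac{203}{4}$ ($O = -4 + \frac{1}{4} \cdot 219 = -4 + \frac{219}{4} = \frac{203}{4} \approx 50.75$)
$h{\left(Y,t \right)} = 0$ ($h{\left(Y,t \right)} = \left(6 - 6\right) \left(-16\right) = 0 \left(-16\right) = 0$)
$W = 1022$ ($W = \left(-414 + 421\right) 146 = 7 \cdot 146 = 1022$)
$\frac{h{\left(O,V{\left(-6,-1 + 2 \right)} \right)}}{W} = \frac{0}{1022} = 0 \cdot \frac{1}{1022} = 0$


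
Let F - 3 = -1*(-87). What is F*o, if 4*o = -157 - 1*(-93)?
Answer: -1440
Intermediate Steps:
F = 90 (F = 3 - 1*(-87) = 3 + 87 = 90)
o = -16 (o = (-157 - 1*(-93))/4 = (-157 + 93)/4 = (1/4)*(-64) = -16)
F*o = 90*(-16) = -1440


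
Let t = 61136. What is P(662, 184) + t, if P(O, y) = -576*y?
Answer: -44848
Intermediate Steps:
P(662, 184) + t = -576*184 + 61136 = -105984 + 61136 = -44848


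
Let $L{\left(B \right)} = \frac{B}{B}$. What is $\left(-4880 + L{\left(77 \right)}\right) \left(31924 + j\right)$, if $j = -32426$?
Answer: $2449258$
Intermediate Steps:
$L{\left(B \right)} = 1$
$\left(-4880 + L{\left(77 \right)}\right) \left(31924 + j\right) = \left(-4880 + 1\right) \left(31924 - 32426\right) = \left(-4879\right) \left(-502\right) = 2449258$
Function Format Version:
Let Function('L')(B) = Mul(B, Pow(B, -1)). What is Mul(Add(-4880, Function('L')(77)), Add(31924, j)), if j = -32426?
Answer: 2449258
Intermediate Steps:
Function('L')(B) = 1
Mul(Add(-4880, Function('L')(77)), Add(31924, j)) = Mul(Add(-4880, 1), Add(31924, -32426)) = Mul(-4879, -502) = 2449258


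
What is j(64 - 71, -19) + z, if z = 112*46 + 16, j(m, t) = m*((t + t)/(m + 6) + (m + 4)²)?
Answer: 4839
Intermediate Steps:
j(m, t) = m*((4 + m)² + 2*t/(6 + m)) (j(m, t) = m*((2*t)/(6 + m) + (4 + m)²) = m*(2*t/(6 + m) + (4 + m)²) = m*((4 + m)² + 2*t/(6 + m)))
z = 5168 (z = 5152 + 16 = 5168)
j(64 - 71, -19) + z = (64 - 71)*(2*(-19) + 6*(4 + (64 - 71))² + (64 - 71)*(4 + (64 - 71))²)/(6 + (64 - 71)) + 5168 = -7*(-38 + 6*(4 - 7)² - 7*(4 - 7)²)/(6 - 7) + 5168 = -7*(-38 + 6*(-3)² - 7*(-3)²)/(-1) + 5168 = -7*(-1)*(-38 + 6*9 - 7*9) + 5168 = -7*(-1)*(-38 + 54 - 63) + 5168 = -7*(-1)*(-47) + 5168 = -329 + 5168 = 4839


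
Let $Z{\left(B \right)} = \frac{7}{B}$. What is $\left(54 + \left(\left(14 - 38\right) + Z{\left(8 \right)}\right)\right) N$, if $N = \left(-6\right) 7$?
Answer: $- \frac{5187}{4} \approx -1296.8$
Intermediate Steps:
$N = -42$
$\left(54 + \left(\left(14 - 38\right) + Z{\left(8 \right)}\right)\right) N = \left(54 + \left(\left(14 - 38\right) + \frac{7}{8}\right)\right) \left(-42\right) = \left(54 + \left(-24 + 7 \cdot \frac{1}{8}\right)\right) \left(-42\right) = \left(54 + \left(-24 + \frac{7}{8}\right)\right) \left(-42\right) = \left(54 - \frac{185}{8}\right) \left(-42\right) = \frac{247}{8} \left(-42\right) = - \frac{5187}{4}$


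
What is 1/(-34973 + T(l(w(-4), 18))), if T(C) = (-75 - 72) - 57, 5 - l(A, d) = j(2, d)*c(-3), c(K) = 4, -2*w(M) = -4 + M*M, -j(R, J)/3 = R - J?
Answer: -1/35177 ≈ -2.8428e-5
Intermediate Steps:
j(R, J) = -3*R + 3*J (j(R, J) = -3*(R - J) = -3*R + 3*J)
w(M) = 2 - M²/2 (w(M) = -(-4 + M*M)/2 = -(-4 + M²)/2 = 2 - M²/2)
l(A, d) = 29 - 12*d (l(A, d) = 5 - (-3*2 + 3*d)*4 = 5 - (-6 + 3*d)*4 = 5 - (-24 + 12*d) = 5 + (24 - 12*d) = 29 - 12*d)
T(C) = -204 (T(C) = -147 - 57 = -204)
1/(-34973 + T(l(w(-4), 18))) = 1/(-34973 - 204) = 1/(-35177) = -1/35177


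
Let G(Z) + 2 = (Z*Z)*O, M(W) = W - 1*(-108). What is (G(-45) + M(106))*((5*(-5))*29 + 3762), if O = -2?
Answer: -11656006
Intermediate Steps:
M(W) = 108 + W (M(W) = W + 108 = 108 + W)
G(Z) = -2 - 2*Z**2 (G(Z) = -2 + (Z*Z)*(-2) = -2 + Z**2*(-2) = -2 - 2*Z**2)
(G(-45) + M(106))*((5*(-5))*29 + 3762) = ((-2 - 2*(-45)**2) + (108 + 106))*((5*(-5))*29 + 3762) = ((-2 - 2*2025) + 214)*(-25*29 + 3762) = ((-2 - 4050) + 214)*(-725 + 3762) = (-4052 + 214)*3037 = -3838*3037 = -11656006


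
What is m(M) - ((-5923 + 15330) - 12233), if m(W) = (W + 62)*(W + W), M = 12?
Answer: 4602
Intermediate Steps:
m(W) = 2*W*(62 + W) (m(W) = (62 + W)*(2*W) = 2*W*(62 + W))
m(M) - ((-5923 + 15330) - 12233) = 2*12*(62 + 12) - ((-5923 + 15330) - 12233) = 2*12*74 - (9407 - 12233) = 1776 - 1*(-2826) = 1776 + 2826 = 4602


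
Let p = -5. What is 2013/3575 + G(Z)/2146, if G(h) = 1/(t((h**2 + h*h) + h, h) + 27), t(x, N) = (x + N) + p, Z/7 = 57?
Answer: 125364225721/222641383900 ≈ 0.56308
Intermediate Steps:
Z = 399 (Z = 7*57 = 399)
t(x, N) = -5 + N + x (t(x, N) = (x + N) - 5 = (N + x) - 5 = -5 + N + x)
G(h) = 1/(22 + 2*h + 2*h**2) (G(h) = 1/((-5 + h + ((h**2 + h*h) + h)) + 27) = 1/((-5 + h + ((h**2 + h**2) + h)) + 27) = 1/((-5 + h + (2*h**2 + h)) + 27) = 1/((-5 + h + (h + 2*h**2)) + 27) = 1/((-5 + 2*h + 2*h**2) + 27) = 1/(22 + 2*h + 2*h**2))
2013/3575 + G(Z)/2146 = 2013/3575 + 1/((22 + 399 + 399*(1 + 2*399))*2146) = 2013*(1/3575) + (1/2146)/(22 + 399 + 399*(1 + 798)) = 183/325 + (1/2146)/(22 + 399 + 399*799) = 183/325 + (1/2146)/(22 + 399 + 318801) = 183/325 + (1/2146)/319222 = 183/325 + (1/319222)*(1/2146) = 183/325 + 1/685050412 = 125364225721/222641383900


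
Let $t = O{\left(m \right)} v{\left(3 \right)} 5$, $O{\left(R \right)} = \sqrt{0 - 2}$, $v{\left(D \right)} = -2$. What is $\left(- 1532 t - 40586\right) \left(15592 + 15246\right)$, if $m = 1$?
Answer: $-1251591068 + 472438160 i \sqrt{2} \approx -1.2516 \cdot 10^{9} + 6.6813 \cdot 10^{8} i$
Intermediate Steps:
$O{\left(R \right)} = i \sqrt{2}$ ($O{\left(R \right)} = \sqrt{-2} = i \sqrt{2}$)
$t = - 10 i \sqrt{2}$ ($t = i \sqrt{2} \left(-2\right) 5 = - 2 i \sqrt{2} \cdot 5 = - 10 i \sqrt{2} \approx - 14.142 i$)
$\left(- 1532 t - 40586\right) \left(15592 + 15246\right) = \left(- 1532 \left(- 10 i \sqrt{2}\right) - 40586\right) \left(15592 + 15246\right) = \left(15320 i \sqrt{2} - 40586\right) 30838 = \left(-40586 + 15320 i \sqrt{2}\right) 30838 = -1251591068 + 472438160 i \sqrt{2}$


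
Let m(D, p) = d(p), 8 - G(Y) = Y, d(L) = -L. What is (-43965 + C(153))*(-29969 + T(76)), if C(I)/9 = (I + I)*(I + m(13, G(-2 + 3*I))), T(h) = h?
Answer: -48245598099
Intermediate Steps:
G(Y) = 8 - Y
m(D, p) = -p
C(I) = 18*I*(-10 + 4*I) (C(I) = 9*((I + I)*(I - (8 - (-2 + 3*I)))) = 9*((2*I)*(I - (8 + (2 - 3*I)))) = 9*((2*I)*(I - (10 - 3*I))) = 9*((2*I)*(I + (-10 + 3*I))) = 9*((2*I)*(-10 + 4*I)) = 9*(2*I*(-10 + 4*I)) = 18*I*(-10 + 4*I))
(-43965 + C(153))*(-29969 + T(76)) = (-43965 + 36*153*(-5 + 2*153))*(-29969 + 76) = (-43965 + 36*153*(-5 + 306))*(-29893) = (-43965 + 36*153*301)*(-29893) = (-43965 + 1657908)*(-29893) = 1613943*(-29893) = -48245598099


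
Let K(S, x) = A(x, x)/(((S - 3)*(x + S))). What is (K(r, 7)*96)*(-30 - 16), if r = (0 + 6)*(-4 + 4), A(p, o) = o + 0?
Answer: 1472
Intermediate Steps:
A(p, o) = o
r = 0 (r = 6*0 = 0)
K(S, x) = x/((-3 + S)*(S + x)) (K(S, x) = x/(((S - 3)*(x + S))) = x/(((-3 + S)*(S + x))) = x*(1/((-3 + S)*(S + x))) = x/((-3 + S)*(S + x)))
(K(r, 7)*96)*(-30 - 16) = ((7/(0**2 - 3*0 - 3*7 + 0*7))*96)*(-30 - 16) = ((7/(0 + 0 - 21 + 0))*96)*(-46) = ((7/(-21))*96)*(-46) = ((7*(-1/21))*96)*(-46) = -1/3*96*(-46) = -32*(-46) = 1472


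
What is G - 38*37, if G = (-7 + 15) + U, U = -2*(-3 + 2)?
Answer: -1396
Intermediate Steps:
U = 2 (U = -2*(-1) = 2)
G = 10 (G = (-7 + 15) + 2 = 8 + 2 = 10)
G - 38*37 = 10 - 38*37 = 10 - 1406 = -1396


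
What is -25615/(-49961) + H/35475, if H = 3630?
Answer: 140561/228545 ≈ 0.61503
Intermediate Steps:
-25615/(-49961) + H/35475 = -25615/(-49961) + 3630/35475 = -25615*(-1/49961) + 3630*(1/35475) = 545/1063 + 22/215 = 140561/228545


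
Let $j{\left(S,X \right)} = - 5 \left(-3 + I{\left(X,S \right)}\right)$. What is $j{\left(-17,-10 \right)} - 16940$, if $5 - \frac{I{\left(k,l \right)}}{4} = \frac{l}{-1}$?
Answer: $-16685$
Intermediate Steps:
$I{\left(k,l \right)} = 20 + 4 l$ ($I{\left(k,l \right)} = 20 - 4 \frac{l}{-1} = 20 - 4 l \left(-1\right) = 20 - 4 \left(- l\right) = 20 + 4 l$)
$j{\left(S,X \right)} = -85 - 20 S$ ($j{\left(S,X \right)} = - 5 \left(-3 + \left(20 + 4 S\right)\right) = - 5 \left(17 + 4 S\right) = -85 - 20 S$)
$j{\left(-17,-10 \right)} - 16940 = \left(-85 - -340\right) - 16940 = \left(-85 + 340\right) - 16940 = 255 - 16940 = -16685$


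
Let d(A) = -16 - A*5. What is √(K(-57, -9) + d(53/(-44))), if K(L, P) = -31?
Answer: I*√19833/22 ≈ 6.4014*I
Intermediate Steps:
d(A) = -16 - 5*A
√(K(-57, -9) + d(53/(-44))) = √(-31 + (-16 - 265/(-44))) = √(-31 + (-16 - 265*(-1)/44)) = √(-31 + (-16 - 5*(-53/44))) = √(-31 + (-16 + 265/44)) = √(-31 - 439/44) = √(-1803/44) = I*√19833/22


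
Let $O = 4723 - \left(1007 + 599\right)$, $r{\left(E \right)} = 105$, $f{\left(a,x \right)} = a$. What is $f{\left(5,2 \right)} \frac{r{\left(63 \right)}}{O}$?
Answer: $\frac{175}{1039} \approx 0.16843$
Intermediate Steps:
$O = 3117$ ($O = 4723 - 1606 = 3117$)
$f{\left(5,2 \right)} \frac{r{\left(63 \right)}}{O} = 5 \cdot \frac{105}{3117} = 5 \cdot 105 \cdot \frac{1}{3117} = 5 \cdot \frac{35}{1039} = \frac{175}{1039}$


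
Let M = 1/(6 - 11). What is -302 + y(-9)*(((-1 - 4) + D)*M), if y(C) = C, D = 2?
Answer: -1537/5 ≈ -307.40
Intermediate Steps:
M = -⅕ (M = 1/(-5) = -⅕ ≈ -0.20000)
-302 + y(-9)*(((-1 - 4) + D)*M) = -302 - 9*((-1 - 4) + 2)*(-1)/5 = -302 - 9*(-5 + 2)*(-1)/5 = -302 - (-27)*(-1)/5 = -302 - 9*⅗ = -302 - 27/5 = -1537/5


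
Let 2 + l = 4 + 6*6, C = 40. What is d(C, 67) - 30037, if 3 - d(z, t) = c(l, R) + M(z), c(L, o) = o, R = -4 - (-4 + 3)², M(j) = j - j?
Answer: -30029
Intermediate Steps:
M(j) = 0
l = 38 (l = -2 + (4 + 6*6) = -2 + (4 + 36) = -2 + 40 = 38)
R = -5 (R = -4 - 1*(-1)² = -4 - 1*1 = -4 - 1 = -5)
d(z, t) = 8 (d(z, t) = 3 - (-5 + 0) = 3 - 1*(-5) = 3 + 5 = 8)
d(C, 67) - 30037 = 8 - 30037 = -30029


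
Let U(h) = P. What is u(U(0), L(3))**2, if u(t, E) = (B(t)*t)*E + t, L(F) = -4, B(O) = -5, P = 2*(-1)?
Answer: 1764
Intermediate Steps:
P = -2
U(h) = -2
u(t, E) = t - 5*E*t (u(t, E) = (-5*t)*E + t = -5*E*t + t = t - 5*E*t)
u(U(0), L(3))**2 = (-2*(1 - 5*(-4)))**2 = (-2*(1 + 20))**2 = (-2*21)**2 = (-42)**2 = 1764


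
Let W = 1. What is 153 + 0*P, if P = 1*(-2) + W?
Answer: 153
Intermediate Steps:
P = -1 (P = 1*(-2) + 1 = -2 + 1 = -1)
153 + 0*P = 153 + 0*(-1) = 153 + 0 = 153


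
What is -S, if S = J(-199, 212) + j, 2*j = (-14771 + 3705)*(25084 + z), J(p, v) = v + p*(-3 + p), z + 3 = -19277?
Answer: 32073122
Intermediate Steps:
z = -19280 (z = -3 - 19277 = -19280)
j = -32113532 (j = ((-14771 + 3705)*(25084 - 19280))/2 = (-11066*5804)/2 = (½)*(-64227064) = -32113532)
S = -32073122 (S = (212 + (-199)² - 3*(-199)) - 32113532 = (212 + 39601 + 597) - 32113532 = 40410 - 32113532 = -32073122)
-S = -1*(-32073122) = 32073122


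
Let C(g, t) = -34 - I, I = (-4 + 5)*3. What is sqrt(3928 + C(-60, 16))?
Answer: sqrt(3891) ≈ 62.378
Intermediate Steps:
I = 3 (I = 1*3 = 3)
C(g, t) = -37 (C(g, t) = -34 - 1*3 = -34 - 3 = -37)
sqrt(3928 + C(-60, 16)) = sqrt(3928 - 37) = sqrt(3891)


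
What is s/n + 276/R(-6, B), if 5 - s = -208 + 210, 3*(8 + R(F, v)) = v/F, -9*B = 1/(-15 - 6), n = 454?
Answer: -426202557/12356518 ≈ -34.492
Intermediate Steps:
B = 1/189 (B = -1/(9*(-15 - 6)) = -1/9/(-21) = -1/9*(-1/21) = 1/189 ≈ 0.0052910)
R(F, v) = -8 + v/(3*F) (R(F, v) = -8 + (v/F)/3 = -8 + v/(3*F))
s = 3 (s = 5 - (-208 + 210) = 5 - 1*2 = 5 - 2 = 3)
s/n + 276/R(-6, B) = 3/454 + 276/(-8 + (1/3)*(1/189)/(-6)) = 3*(1/454) + 276/(-8 + (1/3)*(1/189)*(-1/6)) = 3/454 + 276/(-8 - 1/3402) = 3/454 + 276/(-27217/3402) = 3/454 + 276*(-3402/27217) = 3/454 - 938952/27217 = -426202557/12356518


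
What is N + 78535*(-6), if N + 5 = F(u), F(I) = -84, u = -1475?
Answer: -471299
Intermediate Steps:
N = -89 (N = -5 - 84 = -89)
N + 78535*(-6) = -89 + 78535*(-6) = -89 - 471210 = -471299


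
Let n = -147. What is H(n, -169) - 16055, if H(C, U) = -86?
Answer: -16141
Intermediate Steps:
H(n, -169) - 16055 = -86 - 16055 = -16141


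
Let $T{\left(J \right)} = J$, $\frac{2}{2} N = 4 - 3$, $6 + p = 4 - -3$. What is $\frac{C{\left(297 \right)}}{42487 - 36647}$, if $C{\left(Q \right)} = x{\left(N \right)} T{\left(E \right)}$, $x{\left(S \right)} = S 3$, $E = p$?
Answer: $\frac{3}{5840} \approx 0.0005137$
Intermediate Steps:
$p = 1$ ($p = -6 + \left(4 - -3\right) = -6 + \left(4 + 3\right) = -6 + 7 = 1$)
$E = 1$
$N = 1$ ($N = 4 - 3 = 1$)
$x{\left(S \right)} = 3 S$
$C{\left(Q \right)} = 3$ ($C{\left(Q \right)} = 3 \cdot 1 \cdot 1 = 3 \cdot 1 = 3$)
$\frac{C{\left(297 \right)}}{42487 - 36647} = \frac{3}{42487 - 36647} = \frac{3}{5840}$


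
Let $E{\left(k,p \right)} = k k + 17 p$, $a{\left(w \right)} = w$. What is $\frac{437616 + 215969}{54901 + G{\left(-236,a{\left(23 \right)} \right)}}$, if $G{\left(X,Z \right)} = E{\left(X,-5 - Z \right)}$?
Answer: $\frac{653585}{110121} \approx 5.9352$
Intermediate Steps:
$E{\left(k,p \right)} = k^{2} + 17 p$
$G{\left(X,Z \right)} = -85 + X^{2} - 17 Z$ ($G{\left(X,Z \right)} = X^{2} + 17 \left(-5 - Z\right) = X^{2} - \left(85 + 17 Z\right) = -85 + X^{2} - 17 Z$)
$\frac{437616 + 215969}{54901 + G{\left(-236,a{\left(23 \right)} \right)}} = \frac{437616 + 215969}{54901 - \left(476 - 55696\right)} = \frac{653585}{54901 - -55220} = \frac{653585}{54901 + 55220} = \frac{653585}{110121}$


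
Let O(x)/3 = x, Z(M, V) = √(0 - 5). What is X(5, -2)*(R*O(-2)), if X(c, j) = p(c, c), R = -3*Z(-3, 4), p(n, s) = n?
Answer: 90*I*√5 ≈ 201.25*I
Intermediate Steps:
Z(M, V) = I*√5 (Z(M, V) = √(-5) = I*√5)
R = -3*I*√5 ≈ -6.7082*I
X(c, j) = c
O(x) = 3*x
X(5, -2)*(R*O(-2)) = 5*((-3*I*√5)*(3*(-2))) = 5*(-3*I*√5*(-6)) = 5*(18*I*√5) = 90*I*√5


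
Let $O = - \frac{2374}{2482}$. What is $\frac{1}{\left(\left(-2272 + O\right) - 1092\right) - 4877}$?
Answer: $- \frac{1241}{10228268} \approx -0.00012133$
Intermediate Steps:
$O = - \frac{1187}{1241}$ ($O = \left(-2374\right) \frac{1}{2482} = - \frac{1187}{1241} \approx -0.95649$)
$\frac{1}{\left(\left(-2272 + O\right) - 1092\right) - 4877} = \frac{1}{\left(\left(-2272 - \frac{1187}{1241}\right) - 1092\right) - 4877} = \frac{1}{\left(- \frac{2820739}{1241} - 1092\right) - 4877} = \frac{1}{- \frac{4175911}{1241} - 4877} = \frac{1}{- \frac{10228268}{1241}} = - \frac{1241}{10228268}$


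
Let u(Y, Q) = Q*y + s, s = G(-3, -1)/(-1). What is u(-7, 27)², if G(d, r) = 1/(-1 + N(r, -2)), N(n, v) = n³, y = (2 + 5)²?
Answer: 7006609/4 ≈ 1.7517e+6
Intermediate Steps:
y = 49 (y = 7² = 49)
G(d, r) = 1/(-1 + r³)
s = ½ (s = 1/(-1 + (-1)³*(-1)) = -1/(-1 - 1) = -1/(-2) = -½*(-1) = ½ ≈ 0.50000)
u(Y, Q) = ½ + 49*Q (u(Y, Q) = Q*49 + ½ = 49*Q + ½ = ½ + 49*Q)
u(-7, 27)² = (½ + 49*27)² = (½ + 1323)² = (2647/2)² = 7006609/4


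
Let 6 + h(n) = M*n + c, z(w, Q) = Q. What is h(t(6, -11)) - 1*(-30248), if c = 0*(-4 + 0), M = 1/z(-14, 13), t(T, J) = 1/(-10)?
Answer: 3931459/130 ≈ 30242.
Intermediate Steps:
t(T, J) = -⅒
M = 1/13 ≈ 0.076923
c = 0 (c = 0*(-4) = 0)
h(n) = -6 + n/13 (h(n) = -6 + (n/13 + 0) = -6 + n/13)
h(t(6, -11)) - 1*(-30248) = (-6 + (1/13)*(-⅒)) - 1*(-30248) = (-6 - 1/130) + 30248 = -781/130 + 30248 = 3931459/130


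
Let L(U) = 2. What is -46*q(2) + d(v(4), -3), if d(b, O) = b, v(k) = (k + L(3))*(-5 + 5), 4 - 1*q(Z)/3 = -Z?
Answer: -828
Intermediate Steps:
q(Z) = 12 + 3*Z (q(Z) = 12 - (-3)*Z = 12 + 3*Z)
v(k) = 0 (v(k) = (k + 2)*(-5 + 5) = (2 + k)*0 = 0)
-46*q(2) + d(v(4), -3) = -46*(12 + 3*2) + 0 = -46*(12 + 6) + 0 = -46*18 + 0 = -828 + 0 = -828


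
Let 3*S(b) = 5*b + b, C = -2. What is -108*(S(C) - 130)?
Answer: 14472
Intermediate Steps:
S(b) = 2*b (S(b) = (5*b + b)/3 = (6*b)/3 = 2*b)
-108*(S(C) - 130) = -108*(2*(-2) - 130) = -108*(-4 - 130) = -108*(-134) = 14472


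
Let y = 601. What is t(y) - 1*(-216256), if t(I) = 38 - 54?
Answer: 216240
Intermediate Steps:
t(I) = -16
t(y) - 1*(-216256) = -16 - 1*(-216256) = -16 + 216256 = 216240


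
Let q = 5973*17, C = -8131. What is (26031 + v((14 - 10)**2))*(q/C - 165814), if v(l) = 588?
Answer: -35891334023325/8131 ≈ -4.4141e+9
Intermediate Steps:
q = 101541
(26031 + v((14 - 10)**2))*(q/C - 165814) = (26031 + 588)*(101541/(-8131) - 165814) = 26619*(101541*(-1/8131) - 165814) = 26619*(-101541/8131 - 165814) = 26619*(-1348335175/8131) = -35891334023325/8131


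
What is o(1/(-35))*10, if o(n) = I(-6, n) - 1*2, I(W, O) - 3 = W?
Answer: -50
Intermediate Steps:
I(W, O) = 3 + W
o(n) = -5 (o(n) = (3 - 6) - 1*2 = -3 - 2 = -5)
o(1/(-35))*10 = -5*10 = -50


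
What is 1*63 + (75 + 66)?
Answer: 204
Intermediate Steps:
1*63 + (75 + 66) = 63 + 141 = 204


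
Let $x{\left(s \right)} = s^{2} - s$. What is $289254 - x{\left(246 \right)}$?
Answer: $228984$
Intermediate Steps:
$289254 - x{\left(246 \right)} = 289254 - 246 \left(-1 + 246\right) = 289254 - 246 \cdot 245 = 289254 - 60270 = 228984$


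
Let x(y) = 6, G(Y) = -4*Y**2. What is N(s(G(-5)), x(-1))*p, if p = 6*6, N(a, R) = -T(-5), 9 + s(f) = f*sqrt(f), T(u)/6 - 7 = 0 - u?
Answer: -2592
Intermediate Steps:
T(u) = 42 - 6*u (T(u) = 42 + 6*(0 - u) = 42 + 6*(-u) = 42 - 6*u)
s(f) = -9 + f**(3/2) (s(f) = -9 + f*sqrt(f) = -9 + f**(3/2))
N(a, R) = -72 (N(a, R) = -(42 - 6*(-5)) = -(42 + 30) = -1*72 = -72)
p = 36
N(s(G(-5)), x(-1))*p = -72*36 = -2592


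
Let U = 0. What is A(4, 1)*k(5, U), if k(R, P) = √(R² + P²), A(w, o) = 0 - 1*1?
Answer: -5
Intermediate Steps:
A(w, o) = -1 (A(w, o) = 0 - 1 = -1)
k(R, P) = √(P² + R²)
A(4, 1)*k(5, U) = -√(0² + 5²) = -√(0 + 25) = -√25 = -1*5 = -5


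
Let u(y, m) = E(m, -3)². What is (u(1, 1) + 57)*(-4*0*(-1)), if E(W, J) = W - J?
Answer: 0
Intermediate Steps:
u(y, m) = (3 + m)² (u(y, m) = (m - 1*(-3))² = (m + 3)² = (3 + m)²)
(u(1, 1) + 57)*(-4*0*(-1)) = ((3 + 1)² + 57)*(-4*0*(-1)) = (4² + 57)*(0*(-1)) = (16 + 57)*0 = 73*0 = 0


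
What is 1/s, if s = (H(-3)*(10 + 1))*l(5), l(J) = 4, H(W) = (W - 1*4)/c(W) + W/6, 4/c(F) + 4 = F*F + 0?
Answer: -1/407 ≈ -0.0024570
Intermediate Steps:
c(F) = 4/(-4 + F²) (c(F) = 4/(-4 + (F*F + 0)) = 4/(-4 + (F² + 0)) = 4/(-4 + F²))
H(W) = W/6 + (-1 + W²/4)*(-4 + W) (H(W) = (W - 1*4)/((4/(-4 + W²))) + W/6 = (W - 4)*(-1 + W²/4) + W*(⅙) = (-4 + W)*(-1 + W²/4) + W/6 = (-1 + W²/4)*(-4 + W) + W/6 = W/6 + (-1 + W²/4)*(-4 + W))
s = -407 (s = (((⅙)*(-3) + (-4 - 3)*(-4 + (-3)²)/4)*(10 + 1))*4 = ((-½ + (¼)*(-7)*(-4 + 9))*11)*4 = ((-½ + (¼)*(-7)*5)*11)*4 = ((-½ - 35/4)*11)*4 = -37/4*11*4 = -407/4*4 = -407)
1/s = 1/(-407) = -1/407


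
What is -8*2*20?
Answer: -320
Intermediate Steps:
-8*2*20 = -16*20 = -320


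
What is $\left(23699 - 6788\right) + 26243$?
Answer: $43154$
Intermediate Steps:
$\left(23699 - 6788\right) + 26243 = 16911 + 26243 = 43154$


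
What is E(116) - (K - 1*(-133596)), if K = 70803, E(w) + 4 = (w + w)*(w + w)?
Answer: -150579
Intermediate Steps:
E(w) = -4 + 4*w**2 (E(w) = -4 + (w + w)*(w + w) = -4 + (2*w)*(2*w) = -4 + 4*w**2)
E(116) - (K - 1*(-133596)) = (-4 + 4*116**2) - (70803 - 1*(-133596)) = (-4 + 4*13456) - (70803 + 133596) = (-4 + 53824) - 1*204399 = 53820 - 204399 = -150579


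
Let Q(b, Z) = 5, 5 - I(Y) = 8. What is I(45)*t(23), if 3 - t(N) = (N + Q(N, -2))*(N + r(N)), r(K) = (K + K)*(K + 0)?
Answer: 90795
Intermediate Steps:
r(K) = 2*K**2 (r(K) = (2*K)*K = 2*K**2)
I(Y) = -3 (I(Y) = 5 - 1*8 = 5 - 8 = -3)
t(N) = 3 - (5 + N)*(N + 2*N**2) (t(N) = 3 - (N + 5)*(N + 2*N**2) = 3 - (5 + N)*(N + 2*N**2))
I(45)*t(23) = -3*(3 - 11*23**2 - 5*23 - 2*23**3) = -3*(3 - 11*529 - 115 - 2*12167) = -3*(3 - 5819 - 115 - 24334) = -3*(-30265) = 90795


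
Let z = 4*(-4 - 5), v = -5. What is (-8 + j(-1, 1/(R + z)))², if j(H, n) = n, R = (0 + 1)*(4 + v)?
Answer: 88209/1369 ≈ 64.433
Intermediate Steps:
z = -36 (z = 4*(-9) = -36)
R = -1 (R = (0 + 1)*(4 - 5) = 1*(-1) = -1)
(-8 + j(-1, 1/(R + z)))² = (-8 + 1/(-1 - 36))² = (-8 + 1/(-37))² = (-8 - 1/37)² = (-297/37)² = 88209/1369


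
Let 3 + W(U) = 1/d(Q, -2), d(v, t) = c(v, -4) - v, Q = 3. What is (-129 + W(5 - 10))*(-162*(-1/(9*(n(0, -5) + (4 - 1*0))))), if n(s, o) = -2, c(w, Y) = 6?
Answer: -1185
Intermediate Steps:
d(v, t) = 6 - v
W(U) = -8/3 (W(U) = -3 + 1/(6 - 1*3) = -3 + 1/(6 - 3) = -3 + 1/3 = -3 + ⅓ = -8/3)
(-129 + W(5 - 10))*(-162*(-1/(9*(n(0, -5) + (4 - 1*0))))) = (-129 - 8/3)*(-162*(-1/(9*(-2 + (4 - 1*0))))) = -(-21330)/((-9*(-2 + (4 + 0)))) = -(-21330)/((-9*(-2 + 4))) = -(-21330)/((-9*2)) = -(-21330)/(-18) = -(-21330)*(-1)/18 = -395/3*9 = -1185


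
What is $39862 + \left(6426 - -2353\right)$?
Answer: $48641$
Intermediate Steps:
$39862 + \left(6426 - -2353\right) = 39862 + \left(6426 + 2353\right) = 39862 + 8779 = 48641$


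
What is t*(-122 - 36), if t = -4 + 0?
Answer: 632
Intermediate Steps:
t = -4
t*(-122 - 36) = -4*(-122 - 36) = -4*(-158) = 632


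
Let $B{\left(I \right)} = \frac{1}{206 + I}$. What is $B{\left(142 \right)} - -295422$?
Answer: $\frac{102806857}{348} \approx 2.9542 \cdot 10^{5}$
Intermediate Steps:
$B{\left(142 \right)} - -295422 = \frac{1}{206 + 142} - -295422 = \frac{1}{348} + 295422 = \frac{102806857}{348}$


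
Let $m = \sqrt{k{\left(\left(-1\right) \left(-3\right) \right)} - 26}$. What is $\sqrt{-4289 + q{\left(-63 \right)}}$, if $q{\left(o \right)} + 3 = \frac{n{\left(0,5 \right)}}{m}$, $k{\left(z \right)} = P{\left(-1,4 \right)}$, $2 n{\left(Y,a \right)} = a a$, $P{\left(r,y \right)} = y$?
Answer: $\frac{\sqrt{-2077328 - 275 i \sqrt{22}}}{22} \approx 0.020339 - 65.513 i$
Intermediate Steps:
$n{\left(Y,a \right)} = \frac{a^{2}}{2}$ ($n{\left(Y,a \right)} = \frac{a a}{2} = \frac{a^{2}}{2}$)
$k{\left(z \right)} = 4$
$m = i \sqrt{22}$ ($m = \sqrt{4 - 26} = \sqrt{-22} = i \sqrt{22} \approx 4.6904 i$)
$q{\left(o \right)} = -3 - \frac{25 i \sqrt{22}}{44}$ ($q{\left(o \right)} = -3 + \frac{\frac{1}{2} \cdot 5^{2}}{i \sqrt{22}} = -3 + \frac{1}{2} \cdot 25 \left(- \frac{i \sqrt{22}}{22}\right) = -3 + \frac{25 \left(- \frac{i \sqrt{22}}{22}\right)}{2} = -3 - \frac{25 i \sqrt{22}}{44}$)
$\sqrt{-4289 + q{\left(-63 \right)}} = \sqrt{-4289 - \left(3 + \frac{25 i \sqrt{22}}{44}\right)} = \sqrt{-4292 - \frac{25 i \sqrt{22}}{44}}$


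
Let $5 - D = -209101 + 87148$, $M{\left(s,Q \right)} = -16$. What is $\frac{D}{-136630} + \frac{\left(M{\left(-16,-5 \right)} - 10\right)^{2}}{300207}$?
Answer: $- \frac{18260141713}{20508641205} \approx -0.89036$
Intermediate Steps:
$D = 121958$ ($D = 5 - \left(-209101 + 87148\right) = 5 - -121953 = 5 + 121953 = 121958$)
$\frac{D}{-136630} + \frac{\left(M{\left(-16,-5 \right)} - 10\right)^{2}}{300207} = \frac{121958}{-136630} + \frac{\left(-16 - 10\right)^{2}}{300207} = 121958 \left(- \frac{1}{136630}\right) + \left(-26\right)^{2} \cdot \frac{1}{300207} = - \frac{60979}{68315} + 676 \cdot \frac{1}{300207} = - \frac{60979}{68315} + \frac{676}{300207} = - \frac{18260141713}{20508641205}$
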